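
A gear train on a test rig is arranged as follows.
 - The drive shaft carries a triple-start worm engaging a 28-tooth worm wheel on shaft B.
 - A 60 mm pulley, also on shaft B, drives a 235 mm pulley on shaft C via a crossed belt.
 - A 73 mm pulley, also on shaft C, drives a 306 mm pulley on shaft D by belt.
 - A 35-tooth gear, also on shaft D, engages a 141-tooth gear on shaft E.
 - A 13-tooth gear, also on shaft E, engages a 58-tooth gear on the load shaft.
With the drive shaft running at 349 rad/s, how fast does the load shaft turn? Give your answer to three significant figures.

0.127 rad/s

worm 28/3 = 9.3333 → 349/9.3333 = 37.393 rad/s
belt 235/60 = 3.9167 → 37.393/3.9167 = 9.5471 rad/s
belt 306/73 = 4.1918 → 9.5471/4.1918 = 2.2776 rad/s
gear mesh 141/35 = 4.0286 → 2.2776/4.0286 = 0.56536 rad/s
gear mesh 58/13 = 4.4615 → 0.56536/4.4615 = 0.12672 rad/s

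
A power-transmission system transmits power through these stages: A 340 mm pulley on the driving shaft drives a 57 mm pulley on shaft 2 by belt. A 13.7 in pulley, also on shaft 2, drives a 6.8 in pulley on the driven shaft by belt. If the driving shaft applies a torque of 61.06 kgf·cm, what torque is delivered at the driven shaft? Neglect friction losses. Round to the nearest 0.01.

Belt: ratio = 57/340 = 0.16765; torque at shaft 2 = 61.06 × 0.16765 = 10.237 kgf·cm.
Belt: ratio = 6.8/13.7 = 0.49635; torque at the driven shaft = 10.237 × 0.49635 = 5.0809 kgf·cm.

5.08 kgf·cm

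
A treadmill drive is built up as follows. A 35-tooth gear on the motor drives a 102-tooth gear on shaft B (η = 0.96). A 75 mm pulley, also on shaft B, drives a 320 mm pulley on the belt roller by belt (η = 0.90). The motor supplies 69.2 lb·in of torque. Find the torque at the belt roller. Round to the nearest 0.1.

After the gear mesh (102/35): 69.2 × 2.9143 × 0.96 = 193.6 lb·in
After the belt (320/75): 193.6 × 4.2667 × 0.90 = 743.43 lb·in

743.4 lb·in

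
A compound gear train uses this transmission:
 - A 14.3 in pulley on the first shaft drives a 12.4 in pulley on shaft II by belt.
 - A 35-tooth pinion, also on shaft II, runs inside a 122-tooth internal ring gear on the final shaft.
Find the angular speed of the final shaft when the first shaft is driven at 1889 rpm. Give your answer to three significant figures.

the first shaft → shaft II (belt, 12.4/14.3): 1889 ÷ 0.86713 = 2178.4 rpm
shaft II → the final shaft (internal gear, 122/35): 2178.4 ÷ 3.4857 = 624.96 rpm

625 rpm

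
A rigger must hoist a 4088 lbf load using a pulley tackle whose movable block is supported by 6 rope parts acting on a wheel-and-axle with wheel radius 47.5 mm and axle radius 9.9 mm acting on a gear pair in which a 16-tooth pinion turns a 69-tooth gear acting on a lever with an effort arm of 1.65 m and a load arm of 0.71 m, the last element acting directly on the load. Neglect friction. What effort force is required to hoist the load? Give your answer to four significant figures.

14.17 lbf

Block-and-tackle MA = number of supporting rope parts = 6.
Wheel-and-axle MA = R/r = 47.5/9.9 = 4.798.
Gear pair MA = 69/16 = 4.3125.
Lever MA = effort arm / load arm = 1.65/0.71 = 2.3239.
Combined ideal MA = 6 × 4.798 × 4.3125 × 2.3239 = 288.51.
Effort = load / MA = 4088 / 288.51 = 14.169 lbf.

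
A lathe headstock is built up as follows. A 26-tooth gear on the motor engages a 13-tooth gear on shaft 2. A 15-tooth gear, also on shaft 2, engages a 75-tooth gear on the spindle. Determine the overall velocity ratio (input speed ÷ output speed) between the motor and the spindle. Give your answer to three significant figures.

Each stage contributes driven/driver: gear mesh 13/26 = 0.5, gear mesh 75/15 = 5.
Overall: 0.5 × 5 = 2.5.

2.50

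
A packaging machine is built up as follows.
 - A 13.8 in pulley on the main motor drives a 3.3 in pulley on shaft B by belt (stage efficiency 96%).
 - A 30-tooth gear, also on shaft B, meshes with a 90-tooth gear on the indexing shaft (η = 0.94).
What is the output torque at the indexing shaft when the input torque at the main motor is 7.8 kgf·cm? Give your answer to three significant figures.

After the belt (3.3/13.8): 7.8 × 0.23913 × 0.96 = 1.7906 kgf·cm
After the gear mesh (90/30): 1.7906 × 3 × 0.94 = 5.0495 kgf·cm

5.05 kgf·cm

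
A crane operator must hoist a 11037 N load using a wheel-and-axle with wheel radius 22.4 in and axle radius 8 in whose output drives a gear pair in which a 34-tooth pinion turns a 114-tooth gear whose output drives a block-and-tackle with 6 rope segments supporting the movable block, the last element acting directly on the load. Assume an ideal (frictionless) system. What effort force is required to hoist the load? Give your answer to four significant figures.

Wheel-and-axle MA = R/r = 22.4/8 = 2.8.
Gear pair MA = 114/34 = 3.3529.
Block-and-tackle MA = number of supporting rope parts = 6.
Combined ideal MA = 2.8 × 3.3529 × 6 = 56.329.
Effort = load / MA = 11037 / 56.329 = 195.94 N.

195.9 N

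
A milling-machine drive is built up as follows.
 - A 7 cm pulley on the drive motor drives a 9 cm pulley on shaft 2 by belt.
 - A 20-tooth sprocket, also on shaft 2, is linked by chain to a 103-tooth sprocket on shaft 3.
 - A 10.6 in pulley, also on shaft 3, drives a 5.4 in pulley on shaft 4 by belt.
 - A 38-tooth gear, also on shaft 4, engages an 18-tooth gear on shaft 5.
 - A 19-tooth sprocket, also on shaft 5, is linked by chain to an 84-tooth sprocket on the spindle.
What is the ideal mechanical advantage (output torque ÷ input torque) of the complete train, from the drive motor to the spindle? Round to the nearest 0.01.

7.06

Each stage contributes driven/driver: belt 9/7 = 1.2857, chain 103/20 = 5.15, belt 5.4/10.6 = 0.50943, gear mesh 18/38 = 0.47368, chain 84/19 = 4.4211.
Overall: 1.2857 × 5.15 × 0.50943 × 0.47368 × 4.4211 = 7.0641.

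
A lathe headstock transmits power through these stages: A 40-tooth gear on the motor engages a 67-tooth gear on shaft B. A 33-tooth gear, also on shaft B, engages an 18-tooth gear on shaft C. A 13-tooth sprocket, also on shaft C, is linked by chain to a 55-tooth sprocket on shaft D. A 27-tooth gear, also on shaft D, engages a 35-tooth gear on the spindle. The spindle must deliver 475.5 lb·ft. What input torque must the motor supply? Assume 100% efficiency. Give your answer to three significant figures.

94.9 lb·ft

Overall ratio R = 1.675 × 0.54545 × 4.2308 × 1.2963 = 5.0107.
Input torque = output torque / R = 475.5 / 5.0107 = 94.897 lb·ft.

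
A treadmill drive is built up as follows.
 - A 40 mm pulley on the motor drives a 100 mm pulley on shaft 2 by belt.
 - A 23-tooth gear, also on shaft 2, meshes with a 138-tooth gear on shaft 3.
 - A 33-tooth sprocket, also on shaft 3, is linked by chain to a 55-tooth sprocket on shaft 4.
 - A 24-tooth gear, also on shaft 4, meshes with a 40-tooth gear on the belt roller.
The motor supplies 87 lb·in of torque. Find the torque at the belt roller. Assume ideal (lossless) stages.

Belt: ratio = 100/40 = 2.5; torque at shaft 2 = 87 × 2.5 = 217.5 lb·in.
Gear mesh: ratio = 138/23 = 6; torque at shaft 3 = 217.5 × 6 = 1305 lb·in.
Chain: ratio = 55/33 = 1.6667; torque at shaft 4 = 1305 × 1.6667 = 2175 lb·in.
Gear mesh: ratio = 40/24 = 1.6667; torque at the belt roller = 2175 × 1.6667 = 3625 lb·in.

3625 lb·in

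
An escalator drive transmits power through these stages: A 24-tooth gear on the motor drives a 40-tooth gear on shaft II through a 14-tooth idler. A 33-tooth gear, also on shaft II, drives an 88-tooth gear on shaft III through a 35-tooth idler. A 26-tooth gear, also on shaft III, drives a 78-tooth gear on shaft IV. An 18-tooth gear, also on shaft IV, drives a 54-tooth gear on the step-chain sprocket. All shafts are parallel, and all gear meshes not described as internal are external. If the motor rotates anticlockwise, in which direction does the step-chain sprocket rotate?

the motor → shaft II: driver → idler → driven is 2 external meshes, 2 reversals → CCW.
shaft II → shaft III: driver → idler → driven is 2 external meshes, 2 reversals → CCW.
shaft III → shaft IV: external mesh, 1 reversal → CW.
shaft IV → the step-chain sprocket: external mesh, 1 reversal → CCW.
6 reversals in total — an even number — so the step-chain sprocket turns the same way as the motor.

anticlockwise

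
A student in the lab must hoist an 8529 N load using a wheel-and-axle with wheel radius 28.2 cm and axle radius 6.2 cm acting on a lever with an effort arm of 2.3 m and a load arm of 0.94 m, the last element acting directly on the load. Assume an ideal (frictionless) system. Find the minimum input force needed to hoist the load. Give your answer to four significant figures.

Wheel-and-axle MA = R/r = 28.2/6.2 = 4.5484.
Lever MA = effort arm / load arm = 2.3/0.94 = 2.4468.
Combined ideal MA = 4.5484 × 2.4468 = 11.129.
Effort = load / MA = 8529 / 11.129 = 766.37 N.

766.4 N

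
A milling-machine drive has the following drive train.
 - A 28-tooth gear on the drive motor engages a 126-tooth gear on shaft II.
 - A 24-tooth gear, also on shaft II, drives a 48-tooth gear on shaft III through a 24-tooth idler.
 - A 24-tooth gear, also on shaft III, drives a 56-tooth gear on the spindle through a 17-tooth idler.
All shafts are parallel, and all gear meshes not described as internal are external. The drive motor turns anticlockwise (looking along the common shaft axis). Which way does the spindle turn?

the drive motor → shaft II: external mesh, 1 reversal → CW.
shaft II → shaft III: driver → idler → driven is 2 external meshes, 2 reversals → CW.
shaft III → the spindle: driver → idler → driven is 2 external meshes, 2 reversals → CW.
5 reversals in total — an odd number — so the spindle turns opposite to the drive motor.

clockwise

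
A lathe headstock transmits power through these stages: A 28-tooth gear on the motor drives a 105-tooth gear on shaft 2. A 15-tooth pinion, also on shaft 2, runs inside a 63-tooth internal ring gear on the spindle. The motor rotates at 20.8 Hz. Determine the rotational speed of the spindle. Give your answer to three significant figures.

Gear mesh: ratio = 105/28 = 3.75, so shaft 2 turns at 20.8 / 3.75 = 5.5467 Hz.
Internal gear: ratio = 63/15 = 4.2, so the spindle turns at 5.5467 / 4.2 = 1.3206 Hz.

1.32 Hz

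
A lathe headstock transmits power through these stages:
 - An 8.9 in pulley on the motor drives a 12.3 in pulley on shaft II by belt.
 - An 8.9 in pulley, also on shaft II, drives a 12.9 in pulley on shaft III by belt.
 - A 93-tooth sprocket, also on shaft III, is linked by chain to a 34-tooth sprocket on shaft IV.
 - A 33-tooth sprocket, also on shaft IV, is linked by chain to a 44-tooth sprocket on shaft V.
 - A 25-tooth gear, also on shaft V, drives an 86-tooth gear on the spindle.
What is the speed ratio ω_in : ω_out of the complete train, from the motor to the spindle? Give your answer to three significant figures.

3.36

Each stage contributes driven/driver: belt 12.3/8.9 = 1.382, belt 12.9/8.9 = 1.4494, chain 34/93 = 0.36559, chain 44/33 = 1.3333, gear mesh 86/25 = 3.44.
Overall: 1.382 × 1.4494 × 0.36559 × 1.3333 × 3.44 = 3.359.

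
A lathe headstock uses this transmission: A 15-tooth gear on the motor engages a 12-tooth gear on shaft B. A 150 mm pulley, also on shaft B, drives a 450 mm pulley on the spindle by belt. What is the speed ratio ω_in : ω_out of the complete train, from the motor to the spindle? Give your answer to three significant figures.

2.40

Each stage contributes driven/driver: gear mesh 12/15 = 0.8, belt 450/150 = 3.
Overall: 0.8 × 3 = 2.4.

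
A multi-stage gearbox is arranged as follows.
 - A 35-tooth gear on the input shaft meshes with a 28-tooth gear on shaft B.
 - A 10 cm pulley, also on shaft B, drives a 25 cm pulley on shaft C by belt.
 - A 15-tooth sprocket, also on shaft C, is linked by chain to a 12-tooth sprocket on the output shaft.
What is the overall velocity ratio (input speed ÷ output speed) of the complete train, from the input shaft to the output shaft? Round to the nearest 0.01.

1.60

Each stage contributes driven/driver: gear mesh 28/35 = 0.8, belt 25/10 = 2.5, chain 12/15 = 0.8.
Overall: 0.8 × 2.5 × 0.8 = 1.6.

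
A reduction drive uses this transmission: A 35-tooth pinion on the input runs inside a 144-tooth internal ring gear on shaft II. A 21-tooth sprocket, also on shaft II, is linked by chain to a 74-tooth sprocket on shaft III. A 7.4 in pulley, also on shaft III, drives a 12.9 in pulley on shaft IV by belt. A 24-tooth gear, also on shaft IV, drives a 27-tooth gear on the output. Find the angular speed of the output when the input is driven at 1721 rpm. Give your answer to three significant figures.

the input → shaft II (internal gear, 144/35): 1721 ÷ 4.1143 = 418.3 rpm
shaft II → shaft III (chain, 74/21): 418.3 ÷ 3.5238 = 118.71 rpm
shaft III → shaft IV (belt, 12.9/7.4): 118.71 ÷ 1.7432 = 68.095 rpm
shaft IV → the output (gear mesh, 27/24): 68.095 ÷ 1.125 = 60.529 rpm

60.5 rpm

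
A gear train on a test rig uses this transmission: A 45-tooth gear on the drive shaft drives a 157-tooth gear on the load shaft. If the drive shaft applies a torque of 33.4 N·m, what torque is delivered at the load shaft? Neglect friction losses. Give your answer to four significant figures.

116.5 N·m

gear mesh 157/45 = 3.4889 → τ = 33.4·3.4889 = 116.53 N·m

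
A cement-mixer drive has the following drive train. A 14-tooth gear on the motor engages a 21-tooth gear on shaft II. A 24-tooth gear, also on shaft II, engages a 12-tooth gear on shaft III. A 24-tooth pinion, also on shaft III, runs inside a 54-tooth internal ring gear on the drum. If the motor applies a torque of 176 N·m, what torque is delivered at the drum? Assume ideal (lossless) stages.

297 N·m

gear mesh 21/14 = 1.5 → τ = 176·1.5 = 264 N·m
gear mesh 12/24 = 0.5 → τ = 264·0.5 = 132 N·m
internal gear 54/24 = 2.25 → τ = 132·2.25 = 297 N·m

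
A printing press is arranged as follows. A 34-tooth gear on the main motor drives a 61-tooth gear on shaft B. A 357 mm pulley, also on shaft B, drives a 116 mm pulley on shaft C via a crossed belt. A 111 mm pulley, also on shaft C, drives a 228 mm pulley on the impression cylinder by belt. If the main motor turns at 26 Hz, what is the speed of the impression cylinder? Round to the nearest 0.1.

21.7 Hz

Gear mesh: ratio = 61/34 = 1.7941, so shaft B turns at 26 / 1.7941 = 14.492 Hz.
Belt: ratio = 116/357 = 0.32493, so shaft C turns at 14.492 / 0.32493 = 44.6 Hz.
Belt: ratio = 228/111 = 2.0541, so the impression cylinder turns at 44.6 / 2.0541 = 21.713 Hz.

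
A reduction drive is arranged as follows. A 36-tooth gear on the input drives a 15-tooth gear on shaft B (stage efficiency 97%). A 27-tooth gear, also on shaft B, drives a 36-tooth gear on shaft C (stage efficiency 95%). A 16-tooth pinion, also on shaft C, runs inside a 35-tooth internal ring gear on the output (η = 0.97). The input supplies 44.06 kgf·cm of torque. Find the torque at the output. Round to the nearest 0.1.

Gear mesh: ratio = 15/36 = 0.41667; torque at shaft B = 44.06 × 0.41667 × 0.97 = 17.808 kgf·cm.
Gear mesh: ratio = 36/27 = 1.3333; torque at shaft C = 17.808 × 1.3333 × 0.95 = 22.556 kgf·cm.
Internal gear: ratio = 35/16 = 2.1875; torque at the output = 22.556 × 2.1875 × 0.97 = 47.862 kgf·cm.

47.9 kgf·cm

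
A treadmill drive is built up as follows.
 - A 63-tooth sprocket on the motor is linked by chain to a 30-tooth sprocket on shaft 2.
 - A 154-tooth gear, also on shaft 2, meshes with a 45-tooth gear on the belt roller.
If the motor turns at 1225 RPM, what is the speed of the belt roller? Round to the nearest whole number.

8804 RPM

the motor → shaft 2 (chain, 30/63): 1225 ÷ 0.47619 = 2572.5 RPM
shaft 2 → the belt roller (gear mesh, 45/154): 2572.5 ÷ 0.29221 = 8803.7 RPM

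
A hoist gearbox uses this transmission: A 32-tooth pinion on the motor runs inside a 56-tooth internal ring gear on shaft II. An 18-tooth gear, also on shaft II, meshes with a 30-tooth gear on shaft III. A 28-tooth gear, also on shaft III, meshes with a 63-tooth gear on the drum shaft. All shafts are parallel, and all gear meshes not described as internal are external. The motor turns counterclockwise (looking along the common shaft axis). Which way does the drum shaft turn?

the motor → shaft II: internal mesh, same direction → CCW.
shaft II → shaft III: external mesh, 1 reversal → CW.
shaft III → the drum shaft: external mesh, 1 reversal → CCW.
2 reversals in total — an even number — so the drum shaft turns the same way as the motor.

counterclockwise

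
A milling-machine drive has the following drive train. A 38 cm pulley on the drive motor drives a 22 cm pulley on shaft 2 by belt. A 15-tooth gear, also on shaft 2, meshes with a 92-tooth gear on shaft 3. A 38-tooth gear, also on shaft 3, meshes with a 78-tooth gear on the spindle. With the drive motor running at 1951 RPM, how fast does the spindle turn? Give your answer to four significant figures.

the drive motor → shaft 2 (belt, 22/38): 1951 ÷ 0.57895 = 3369.9 RPM
shaft 2 → shaft 3 (gear mesh, 92/15): 3369.9 ÷ 6.1333 = 549.44 RPM
shaft 3 → the spindle (gear mesh, 78/38): 549.44 ÷ 2.0526 = 267.68 RPM

267.7 RPM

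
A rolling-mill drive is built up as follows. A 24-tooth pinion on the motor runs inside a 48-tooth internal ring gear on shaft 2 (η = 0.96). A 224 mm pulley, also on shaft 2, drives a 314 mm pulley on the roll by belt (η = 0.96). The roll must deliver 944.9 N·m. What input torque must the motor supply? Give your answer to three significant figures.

Overall ratio R = 2 × 1.4018 = 2.8036; overall efficiency η = 0.96 × 0.96 = 0.9216.
Input torque = output torque / (R × η) = 944.9 / (2.8036 × 0.9216) = 365.71 N·m.

366 N·m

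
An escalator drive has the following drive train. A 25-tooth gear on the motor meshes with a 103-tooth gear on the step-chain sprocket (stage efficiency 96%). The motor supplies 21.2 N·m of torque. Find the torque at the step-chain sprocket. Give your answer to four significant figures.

83.85 N·m

gear mesh 103/25 = 4.12 → τ = 21.2·4.12·0.96 = 83.85 N·m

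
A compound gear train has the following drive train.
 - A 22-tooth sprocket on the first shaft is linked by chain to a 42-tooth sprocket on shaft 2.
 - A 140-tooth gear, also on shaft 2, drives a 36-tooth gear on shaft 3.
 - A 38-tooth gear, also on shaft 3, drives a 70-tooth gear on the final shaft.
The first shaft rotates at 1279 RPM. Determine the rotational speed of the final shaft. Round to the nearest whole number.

Chain: ratio = 42/22 = 1.9091, so shaft 2 turns at 1279 / 1.9091 = 669.95 RPM.
Gear mesh: ratio = 36/140 = 0.25714, so shaft 3 turns at 669.95 / 0.25714 = 2605.4 RPM.
Gear mesh: ratio = 70/38 = 1.8421, so the final shaft turns at 2605.4 / 1.8421 = 1414.3 RPM.

1414 RPM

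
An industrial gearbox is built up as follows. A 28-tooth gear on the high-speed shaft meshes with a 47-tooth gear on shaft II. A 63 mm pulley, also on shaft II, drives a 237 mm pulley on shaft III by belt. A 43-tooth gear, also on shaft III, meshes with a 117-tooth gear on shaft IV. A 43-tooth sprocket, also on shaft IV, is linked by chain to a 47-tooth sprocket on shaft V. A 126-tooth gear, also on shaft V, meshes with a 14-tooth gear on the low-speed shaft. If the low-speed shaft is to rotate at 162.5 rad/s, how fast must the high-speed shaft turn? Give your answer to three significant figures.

Overall ratio R = 1.6786 × 3.7619 × 2.7209 × 1.093 × 0.11111 = 2.0867.
Required input speed = output speed × R = 162.5 × 2.0867 = 339.08 rad/s.

339 rad/s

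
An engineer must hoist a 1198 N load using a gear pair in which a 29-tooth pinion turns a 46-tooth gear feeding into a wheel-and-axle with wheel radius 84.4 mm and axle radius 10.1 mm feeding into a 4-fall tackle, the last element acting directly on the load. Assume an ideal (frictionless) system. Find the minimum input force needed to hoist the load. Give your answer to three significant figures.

Gear pair MA = 46/29 = 1.5862.
Wheel-and-axle MA = R/r = 84.4/10.1 = 8.3564.
Block-and-tackle MA = number of supporting rope parts = 4.
Combined ideal MA = 1.5862 × 8.3564 × 4 = 53.02.
Effort = load / MA = 1198 / 53.02 = 22.595 N.

22.6 N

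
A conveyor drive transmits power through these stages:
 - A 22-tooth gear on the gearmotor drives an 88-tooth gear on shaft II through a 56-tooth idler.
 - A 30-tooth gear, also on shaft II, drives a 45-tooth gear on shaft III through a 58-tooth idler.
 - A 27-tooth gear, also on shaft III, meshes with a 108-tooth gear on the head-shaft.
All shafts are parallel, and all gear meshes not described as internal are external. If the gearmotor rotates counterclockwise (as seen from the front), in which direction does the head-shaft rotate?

clockwise

the gearmotor → shaft II: driver → idler → driven is 2 external meshes, 2 reversals → CCW.
shaft II → shaft III: driver → idler → driven is 2 external meshes, 2 reversals → CCW.
shaft III → the head-shaft: external mesh, 1 reversal → CW.
5 reversals in total — an odd number — so the head-shaft turns opposite to the gearmotor.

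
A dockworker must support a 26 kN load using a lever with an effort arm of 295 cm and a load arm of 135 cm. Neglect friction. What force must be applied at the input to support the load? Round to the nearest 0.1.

Lever MA = effort arm / load arm = 295/135 = 2.1852.
Effort = load / MA = 26 / 2.1852 = 11.898 kN.

11.9 kN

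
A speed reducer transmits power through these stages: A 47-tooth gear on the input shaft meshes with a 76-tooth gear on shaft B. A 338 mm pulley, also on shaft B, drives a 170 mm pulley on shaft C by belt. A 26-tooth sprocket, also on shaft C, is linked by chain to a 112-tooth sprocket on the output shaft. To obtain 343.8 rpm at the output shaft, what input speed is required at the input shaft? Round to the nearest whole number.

1204 rpm

Overall ratio R = 1.617 × 0.50296 × 4.3077 = 3.5034.
Required input speed = output speed × R = 343.8 × 3.5034 = 1204.5 rpm.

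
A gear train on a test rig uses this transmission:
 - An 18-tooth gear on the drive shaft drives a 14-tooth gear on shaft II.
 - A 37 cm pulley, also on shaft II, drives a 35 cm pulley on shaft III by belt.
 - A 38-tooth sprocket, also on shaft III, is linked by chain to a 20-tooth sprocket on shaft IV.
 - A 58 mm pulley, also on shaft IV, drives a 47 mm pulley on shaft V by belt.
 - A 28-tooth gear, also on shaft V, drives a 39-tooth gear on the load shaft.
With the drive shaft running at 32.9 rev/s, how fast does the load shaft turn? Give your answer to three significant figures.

75.3 rev/s

gear mesh 14/18 = 0.77778 → 32.9/0.77778 = 42.3 rev/s
belt 35/37 = 0.94595 → 42.3/0.94595 = 44.717 rev/s
chain 20/38 = 0.52632 → 44.717/0.52632 = 84.963 rev/s
belt 47/58 = 0.81034 → 84.963/0.81034 = 104.85 rev/s
gear mesh 39/28 = 1.3929 → 104.85/1.3929 = 75.275 rev/s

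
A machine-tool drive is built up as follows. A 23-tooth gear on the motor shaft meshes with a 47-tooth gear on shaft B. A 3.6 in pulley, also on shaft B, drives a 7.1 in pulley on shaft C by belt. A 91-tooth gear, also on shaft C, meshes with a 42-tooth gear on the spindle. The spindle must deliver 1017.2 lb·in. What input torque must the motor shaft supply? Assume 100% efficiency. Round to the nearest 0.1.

Overall ratio R = 2.0435 × 1.9722 × 0.46154 = 1.8601.
Input torque = output torque / R = 1017.2 / 1.8601 = 546.86 lb·in.

546.9 lb·in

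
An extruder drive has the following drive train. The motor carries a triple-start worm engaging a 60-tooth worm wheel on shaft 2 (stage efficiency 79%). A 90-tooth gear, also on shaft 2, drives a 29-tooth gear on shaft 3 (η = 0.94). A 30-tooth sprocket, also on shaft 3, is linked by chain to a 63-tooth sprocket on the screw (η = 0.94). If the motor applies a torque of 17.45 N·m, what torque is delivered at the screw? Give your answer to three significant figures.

165 N·m

worm 60/3 = 20 → τ = 17.45·20·0.79 = 275.71 N·m
gear mesh 29/90 = 0.32222 → τ = 275.71·0.32222·0.94 = 83.509 N·m
chain 63/30 = 2.1 → τ = 83.509·2.1·0.94 = 164.85 N·m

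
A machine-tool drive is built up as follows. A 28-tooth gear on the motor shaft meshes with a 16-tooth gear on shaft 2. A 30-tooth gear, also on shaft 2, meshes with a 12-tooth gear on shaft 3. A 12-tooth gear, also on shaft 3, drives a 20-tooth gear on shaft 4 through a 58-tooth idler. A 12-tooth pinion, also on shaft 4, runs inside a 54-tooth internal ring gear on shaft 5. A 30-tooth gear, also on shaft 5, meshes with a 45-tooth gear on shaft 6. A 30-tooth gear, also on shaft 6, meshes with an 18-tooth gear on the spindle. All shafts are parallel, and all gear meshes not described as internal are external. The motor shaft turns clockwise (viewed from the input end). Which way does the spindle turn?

the motor shaft → shaft 2: external mesh, 1 reversal → CCW.
shaft 2 → shaft 3: external mesh, 1 reversal → CW.
shaft 3 → shaft 4: driver → idler → driven is 2 external meshes, 2 reversals → CW.
shaft 4 → shaft 5: internal mesh, same direction → CW.
shaft 5 → shaft 6: external mesh, 1 reversal → CCW.
shaft 6 → the spindle: external mesh, 1 reversal → CW.
6 reversals in total — an even number — so the spindle turns the same way as the motor shaft.

clockwise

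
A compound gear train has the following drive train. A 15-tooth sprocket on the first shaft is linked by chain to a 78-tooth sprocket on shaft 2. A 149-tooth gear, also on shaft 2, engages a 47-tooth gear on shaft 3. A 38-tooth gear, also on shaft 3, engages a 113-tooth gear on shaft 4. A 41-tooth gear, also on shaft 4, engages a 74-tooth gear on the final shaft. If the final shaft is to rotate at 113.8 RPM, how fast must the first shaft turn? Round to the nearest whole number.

1002 RPM

Overall ratio R = 5.2 × 0.31544 × 2.9737 × 1.8049 = 8.8035.
Required input speed = output speed × R = 113.8 × 8.8035 = 1001.8 RPM.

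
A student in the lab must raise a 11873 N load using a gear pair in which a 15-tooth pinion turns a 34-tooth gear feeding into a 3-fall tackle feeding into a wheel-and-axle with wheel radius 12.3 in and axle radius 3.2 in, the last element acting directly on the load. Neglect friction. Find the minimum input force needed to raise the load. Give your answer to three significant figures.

Gear pair MA = 34/15 = 2.2667.
Block-and-tackle MA = number of supporting rope parts = 3.
Wheel-and-axle MA = R/r = 12.3/3.2 = 3.8438.
Combined ideal MA = 2.2667 × 3 × 3.8438 = 26.137.
Effort = load / MA = 11873 / 26.137 = 454.25 N.

454 N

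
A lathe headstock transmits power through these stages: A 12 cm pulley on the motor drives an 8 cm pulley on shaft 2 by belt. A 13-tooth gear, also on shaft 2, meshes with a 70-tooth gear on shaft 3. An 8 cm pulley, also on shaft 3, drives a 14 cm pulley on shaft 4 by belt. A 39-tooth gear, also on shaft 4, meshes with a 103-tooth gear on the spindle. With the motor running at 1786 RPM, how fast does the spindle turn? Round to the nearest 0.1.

belt 8/12 = 0.66667 → 1786/0.66667 = 2679 RPM
gear mesh 70/13 = 5.3846 → 2679/5.3846 = 497.53 RPM
belt 14/8 = 1.75 → 497.53/1.75 = 284.3 RPM
gear mesh 103/39 = 2.641 → 284.3/2.641 = 107.65 RPM

107.6 RPM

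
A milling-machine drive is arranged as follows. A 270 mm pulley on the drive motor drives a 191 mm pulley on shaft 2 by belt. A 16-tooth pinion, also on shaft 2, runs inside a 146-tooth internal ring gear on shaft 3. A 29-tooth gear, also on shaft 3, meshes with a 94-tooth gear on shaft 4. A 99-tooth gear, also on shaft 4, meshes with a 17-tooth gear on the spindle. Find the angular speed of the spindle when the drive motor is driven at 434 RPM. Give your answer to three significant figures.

121 RPM

belt 191/270 = 0.70741 → 434/0.70741 = 613.51 RPM
internal gear 146/16 = 9.125 → 613.51/9.125 = 67.234 RPM
gear mesh 94/29 = 3.2414 → 67.234/3.2414 = 20.742 RPM
gear mesh 17/99 = 0.17172 → 20.742/0.17172 = 120.79 RPM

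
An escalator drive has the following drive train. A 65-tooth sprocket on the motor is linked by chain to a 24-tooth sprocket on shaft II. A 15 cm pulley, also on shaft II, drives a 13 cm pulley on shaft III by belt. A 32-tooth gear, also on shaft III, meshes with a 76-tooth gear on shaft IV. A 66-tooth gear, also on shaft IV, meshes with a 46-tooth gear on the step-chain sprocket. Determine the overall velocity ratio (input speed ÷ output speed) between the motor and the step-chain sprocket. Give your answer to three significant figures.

Each stage contributes driven/driver: chain 24/65 = 0.36923, belt 13/15 = 0.86667, gear mesh 76/32 = 2.375, gear mesh 46/66 = 0.69697.
Overall: 0.36923 × 0.86667 × 2.375 × 0.69697 = 0.5297.

0.530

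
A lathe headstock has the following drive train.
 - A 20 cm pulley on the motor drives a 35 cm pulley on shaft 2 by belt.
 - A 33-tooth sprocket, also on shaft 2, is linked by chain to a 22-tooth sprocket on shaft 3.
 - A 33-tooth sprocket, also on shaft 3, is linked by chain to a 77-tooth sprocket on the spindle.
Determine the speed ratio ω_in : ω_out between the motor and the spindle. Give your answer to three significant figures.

2.72

Each stage contributes driven/driver: belt 35/20 = 1.75, chain 22/33 = 0.66667, chain 77/33 = 2.3333.
Overall: 1.75 × 0.66667 × 2.3333 = 2.7222.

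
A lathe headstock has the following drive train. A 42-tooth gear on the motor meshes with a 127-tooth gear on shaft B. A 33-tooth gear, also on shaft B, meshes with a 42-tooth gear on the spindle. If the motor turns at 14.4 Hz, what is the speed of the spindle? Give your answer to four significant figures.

gear mesh 127/42 = 3.0238 → 14.4/3.0238 = 4.7622 Hz
gear mesh 42/33 = 1.2727 → 4.7622/1.2727 = 3.7417 Hz

3.742 Hz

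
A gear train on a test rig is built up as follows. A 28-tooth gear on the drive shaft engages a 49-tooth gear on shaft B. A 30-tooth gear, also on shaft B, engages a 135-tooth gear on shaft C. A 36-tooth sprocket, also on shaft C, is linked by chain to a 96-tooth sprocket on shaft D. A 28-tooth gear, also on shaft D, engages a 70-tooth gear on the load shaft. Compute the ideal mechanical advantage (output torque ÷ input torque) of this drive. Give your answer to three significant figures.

Each stage contributes driven/driver: gear mesh 49/28 = 1.75, gear mesh 135/30 = 4.5, chain 96/36 = 2.6667, gear mesh 70/28 = 2.5.
Overall: 1.75 × 4.5 × 2.6667 × 2.5 = 52.5.

52.5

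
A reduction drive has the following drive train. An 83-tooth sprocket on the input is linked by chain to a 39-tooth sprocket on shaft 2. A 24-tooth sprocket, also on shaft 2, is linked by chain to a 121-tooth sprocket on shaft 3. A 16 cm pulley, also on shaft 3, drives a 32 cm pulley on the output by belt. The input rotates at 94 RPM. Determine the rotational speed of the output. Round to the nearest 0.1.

19.8 RPM

chain 39/83 = 0.46988 → 94/0.46988 = 200.05 RPM
chain 121/24 = 5.0417 → 200.05/5.0417 = 39.68 RPM
belt 32/16 = 2 → 39.68/2 = 19.84 RPM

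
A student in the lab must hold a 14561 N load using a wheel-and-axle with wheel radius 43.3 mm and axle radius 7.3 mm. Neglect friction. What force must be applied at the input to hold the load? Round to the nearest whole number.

Wheel-and-axle MA = R/r = 43.3/7.3 = 5.9315.
Effort = load / MA = 14561 / 5.9315 = 2454.9 N.

2455 N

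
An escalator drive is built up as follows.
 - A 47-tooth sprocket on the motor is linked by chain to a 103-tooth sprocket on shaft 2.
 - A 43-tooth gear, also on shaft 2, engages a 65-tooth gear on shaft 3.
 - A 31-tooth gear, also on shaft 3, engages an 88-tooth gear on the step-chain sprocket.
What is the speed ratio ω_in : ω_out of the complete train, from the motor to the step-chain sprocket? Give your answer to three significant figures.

9.40

Each stage contributes driven/driver: chain 103/47 = 2.1915, gear mesh 65/43 = 1.5116, gear mesh 88/31 = 2.8387.
Overall: 2.1915 × 1.5116 × 2.8387 = 9.4038.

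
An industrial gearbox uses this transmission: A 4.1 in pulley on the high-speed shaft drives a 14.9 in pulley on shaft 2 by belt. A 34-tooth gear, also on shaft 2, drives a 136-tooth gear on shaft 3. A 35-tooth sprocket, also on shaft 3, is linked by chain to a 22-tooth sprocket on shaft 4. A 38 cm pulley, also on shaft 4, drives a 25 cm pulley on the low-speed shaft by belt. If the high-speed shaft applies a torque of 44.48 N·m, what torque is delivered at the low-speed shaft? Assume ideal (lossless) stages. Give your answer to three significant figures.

267 N·m

After the belt (14.9/4.1): 44.48 × 3.6341 = 161.65 N·m
After the gear mesh (136/34): 161.65 × 4 = 646.59 N·m
After the chain (22/35): 646.59 × 0.62857 = 406.43 N·m
After the belt (25/38): 406.43 × 0.65789 = 267.39 N·m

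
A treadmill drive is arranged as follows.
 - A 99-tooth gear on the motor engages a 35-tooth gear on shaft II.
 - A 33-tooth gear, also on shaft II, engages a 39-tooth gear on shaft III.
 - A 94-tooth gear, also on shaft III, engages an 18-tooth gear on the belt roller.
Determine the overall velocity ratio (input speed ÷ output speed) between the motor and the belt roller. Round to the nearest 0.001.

Each stage contributes driven/driver: gear mesh 35/99 = 0.35354, gear mesh 39/33 = 1.1818, gear mesh 18/94 = 0.19149.
Overall: 0.35354 × 1.1818 × 0.19149 = 0.080007.

0.080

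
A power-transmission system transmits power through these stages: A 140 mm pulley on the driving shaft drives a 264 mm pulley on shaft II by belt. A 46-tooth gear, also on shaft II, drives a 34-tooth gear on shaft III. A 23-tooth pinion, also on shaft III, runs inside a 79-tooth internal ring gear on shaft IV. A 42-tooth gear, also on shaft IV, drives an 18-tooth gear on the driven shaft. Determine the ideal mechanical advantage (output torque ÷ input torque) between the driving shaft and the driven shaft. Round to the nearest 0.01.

Each stage contributes driven/driver: belt 264/140 = 1.8857, gear mesh 34/46 = 0.73913, internal gear 79/23 = 3.4348, gear mesh 18/42 = 0.42857.
Overall: 1.8857 × 0.73913 × 3.4348 × 0.42857 = 2.0517.

2.05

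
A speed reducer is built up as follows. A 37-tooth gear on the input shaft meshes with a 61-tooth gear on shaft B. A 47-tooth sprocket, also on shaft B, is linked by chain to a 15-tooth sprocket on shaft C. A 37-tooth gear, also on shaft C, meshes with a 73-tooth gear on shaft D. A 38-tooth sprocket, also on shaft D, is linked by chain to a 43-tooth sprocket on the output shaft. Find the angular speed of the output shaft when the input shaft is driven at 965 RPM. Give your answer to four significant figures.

821.5 RPM

the input shaft → shaft B (gear mesh, 61/37): 965 ÷ 1.6486 = 585.33 RPM
shaft B → shaft C (chain, 15/47): 585.33 ÷ 0.31915 = 1834 RPM
shaft C → shaft D (gear mesh, 73/37): 1834 ÷ 1.973 = 929.58 RPM
shaft D → the output shaft (chain, 43/38): 929.58 ÷ 1.1316 = 821.49 RPM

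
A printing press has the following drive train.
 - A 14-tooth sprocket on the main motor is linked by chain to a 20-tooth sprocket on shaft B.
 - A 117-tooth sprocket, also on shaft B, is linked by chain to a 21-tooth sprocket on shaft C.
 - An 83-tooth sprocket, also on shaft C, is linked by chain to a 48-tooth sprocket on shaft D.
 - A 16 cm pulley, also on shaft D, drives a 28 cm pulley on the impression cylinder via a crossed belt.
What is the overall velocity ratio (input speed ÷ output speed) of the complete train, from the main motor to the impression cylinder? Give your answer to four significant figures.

Each stage contributes driven/driver: chain 20/14 = 1.4286, chain 21/117 = 0.17949, chain 48/83 = 0.57831, belt 28/16 = 1.75.
Overall: 1.4286 × 0.17949 × 0.57831 × 1.75 = 0.2595.

0.2595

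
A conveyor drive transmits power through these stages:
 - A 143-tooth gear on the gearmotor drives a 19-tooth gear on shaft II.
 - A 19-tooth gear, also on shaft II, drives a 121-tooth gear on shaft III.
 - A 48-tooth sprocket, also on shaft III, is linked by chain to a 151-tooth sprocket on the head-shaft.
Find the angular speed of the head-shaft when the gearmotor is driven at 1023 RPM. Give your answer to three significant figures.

384 RPM

the gearmotor → shaft II (gear mesh, 19/143): 1023 ÷ 0.13287 = 7699.4 RPM
shaft II → shaft III (gear mesh, 121/19): 7699.4 ÷ 6.3684 = 1209 RPM
shaft III → the head-shaft (chain, 151/48): 1209 ÷ 3.1458 = 384.32 RPM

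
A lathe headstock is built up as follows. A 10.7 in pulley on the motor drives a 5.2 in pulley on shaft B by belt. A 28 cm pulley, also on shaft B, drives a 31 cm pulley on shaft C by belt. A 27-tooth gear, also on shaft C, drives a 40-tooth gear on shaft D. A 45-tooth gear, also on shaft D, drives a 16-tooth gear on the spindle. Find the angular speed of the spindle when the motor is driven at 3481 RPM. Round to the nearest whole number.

Belt: ratio = 5.2/10.7 = 0.48598, so shaft B turns at 3481 / 0.48598 = 7162.8 RPM.
Belt: ratio = 31/28 = 1.1071, so shaft C turns at 7162.8 / 1.1071 = 6469.7 RPM.
Gear mesh: ratio = 40/27 = 1.4815, so shaft D turns at 6469.7 / 1.4815 = 4367 RPM.
Gear mesh: ratio = 16/45 = 0.35556, so the spindle turns at 4367 / 0.35556 = 12282 RPM.

12282 RPM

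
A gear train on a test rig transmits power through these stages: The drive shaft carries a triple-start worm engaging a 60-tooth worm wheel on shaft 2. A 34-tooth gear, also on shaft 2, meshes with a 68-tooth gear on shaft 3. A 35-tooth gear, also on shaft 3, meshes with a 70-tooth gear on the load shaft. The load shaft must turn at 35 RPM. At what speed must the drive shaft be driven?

2800 RPM

Overall ratio R = 20 × 2 × 2 = 80.
Required input speed = output speed × R = 35 × 80 = 2800 RPM.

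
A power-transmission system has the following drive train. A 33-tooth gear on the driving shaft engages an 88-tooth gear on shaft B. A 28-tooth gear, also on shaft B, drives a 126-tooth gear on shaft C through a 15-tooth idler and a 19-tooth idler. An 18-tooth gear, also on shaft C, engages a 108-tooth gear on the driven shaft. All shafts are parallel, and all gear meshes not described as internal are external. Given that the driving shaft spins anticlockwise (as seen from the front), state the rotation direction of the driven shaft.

the driving shaft → shaft B: external mesh, 1 reversal → CW.
shaft B → shaft C: driver → idler → idler → driven is 3 external meshes, 3 reversals → CCW.
shaft C → the driven shaft: external mesh, 1 reversal → CW.
5 reversals in total — an odd number — so the driven shaft turns opposite to the driving shaft.

clockwise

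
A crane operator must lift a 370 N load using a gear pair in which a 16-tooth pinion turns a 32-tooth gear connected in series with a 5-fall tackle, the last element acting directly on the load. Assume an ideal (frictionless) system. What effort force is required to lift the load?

Gear pair MA = 32/16 = 2.
Block-and-tackle MA = number of supporting rope parts = 5.
Combined ideal MA = 2 × 5 = 10.
Effort = load / MA = 370 / 10 = 37 N.

37 N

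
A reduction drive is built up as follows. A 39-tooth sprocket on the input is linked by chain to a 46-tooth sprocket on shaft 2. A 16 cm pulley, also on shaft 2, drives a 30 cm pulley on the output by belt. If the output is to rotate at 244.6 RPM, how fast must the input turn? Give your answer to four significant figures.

Overall ratio R = 1.1795 × 1.875 = 2.2115.
Required input speed = output speed × R = 244.6 × 2.2115 = 540.94 RPM.

540.9 RPM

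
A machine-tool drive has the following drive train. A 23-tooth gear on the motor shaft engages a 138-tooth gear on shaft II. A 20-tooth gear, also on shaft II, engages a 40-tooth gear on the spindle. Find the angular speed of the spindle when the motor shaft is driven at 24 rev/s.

2 rev/s

Gear mesh: ratio = 138/23 = 6, so shaft II turns at 24 / 6 = 4 rev/s.
Gear mesh: ratio = 40/20 = 2, so the spindle turns at 4 / 2 = 2 rev/s.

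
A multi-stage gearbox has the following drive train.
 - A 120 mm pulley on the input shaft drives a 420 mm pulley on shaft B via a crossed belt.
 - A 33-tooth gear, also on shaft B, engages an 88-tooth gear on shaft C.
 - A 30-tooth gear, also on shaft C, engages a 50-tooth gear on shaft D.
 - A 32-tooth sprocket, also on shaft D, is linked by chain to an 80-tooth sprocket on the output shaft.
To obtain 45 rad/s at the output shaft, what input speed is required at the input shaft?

1750 rad/s

Overall ratio R = 3.5 × 2.6667 × 1.6667 × 2.5 = 38.889.
Required input speed = output speed × R = 45 × 38.889 = 1750 rad/s.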